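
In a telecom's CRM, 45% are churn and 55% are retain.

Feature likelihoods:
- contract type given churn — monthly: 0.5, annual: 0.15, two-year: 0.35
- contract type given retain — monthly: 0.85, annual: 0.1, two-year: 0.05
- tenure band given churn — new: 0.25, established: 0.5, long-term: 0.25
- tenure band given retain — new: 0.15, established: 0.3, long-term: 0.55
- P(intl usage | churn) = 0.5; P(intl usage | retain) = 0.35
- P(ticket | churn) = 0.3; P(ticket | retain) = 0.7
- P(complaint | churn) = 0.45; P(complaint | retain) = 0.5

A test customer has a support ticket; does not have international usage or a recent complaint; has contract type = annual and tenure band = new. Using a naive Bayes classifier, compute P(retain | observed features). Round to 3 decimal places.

0.574

churn: 0.45 × 0.15 × 0.25 × (1−0.5) × 0.3 × (1−0.45) = 0.0013921875
retain: 0.55 × 0.1 × 0.15 × (1−0.35) × 0.7 × (1−0.5) = 0.001876875
P(retain | x) = 0.001876875 / 0.0032690625 ≈ 0.574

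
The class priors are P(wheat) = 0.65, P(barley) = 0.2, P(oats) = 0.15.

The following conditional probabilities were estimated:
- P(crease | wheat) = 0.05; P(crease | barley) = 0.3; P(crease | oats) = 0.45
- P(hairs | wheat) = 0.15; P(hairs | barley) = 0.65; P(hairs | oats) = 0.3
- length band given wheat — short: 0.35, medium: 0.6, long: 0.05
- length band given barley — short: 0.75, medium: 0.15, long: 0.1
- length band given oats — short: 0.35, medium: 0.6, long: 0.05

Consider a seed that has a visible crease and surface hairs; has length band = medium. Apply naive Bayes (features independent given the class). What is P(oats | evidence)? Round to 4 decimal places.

wheat: 0.65 × 0.05 × 0.15 × 0.6 = 0.002925
barley: 0.2 × 0.3 × 0.65 × 0.15 = 0.00585
oats: 0.15 × 0.45 × 0.3 × 0.6 = 0.01215
P(oats | x) = 0.01215 / 0.020925 ≈ 0.5806

0.5806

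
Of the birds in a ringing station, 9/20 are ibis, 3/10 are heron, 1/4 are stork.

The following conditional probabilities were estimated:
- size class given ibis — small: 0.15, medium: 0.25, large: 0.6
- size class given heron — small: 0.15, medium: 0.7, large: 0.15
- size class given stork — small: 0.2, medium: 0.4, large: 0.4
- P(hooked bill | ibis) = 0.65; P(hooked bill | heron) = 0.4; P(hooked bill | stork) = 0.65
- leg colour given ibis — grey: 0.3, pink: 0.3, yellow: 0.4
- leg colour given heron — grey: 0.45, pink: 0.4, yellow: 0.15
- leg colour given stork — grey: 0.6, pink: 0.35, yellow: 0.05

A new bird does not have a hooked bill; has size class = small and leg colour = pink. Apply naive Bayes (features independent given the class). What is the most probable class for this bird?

heron

ibis: 0.45 × 0.15 × (1−0.65) × 0.3 = 0.0070875
heron: 0.3 × 0.15 × (1−0.4) × 0.4 = 0.0108
stork: 0.25 × 0.2 × (1−0.65) × 0.35 = 0.006125
Highest score → heron.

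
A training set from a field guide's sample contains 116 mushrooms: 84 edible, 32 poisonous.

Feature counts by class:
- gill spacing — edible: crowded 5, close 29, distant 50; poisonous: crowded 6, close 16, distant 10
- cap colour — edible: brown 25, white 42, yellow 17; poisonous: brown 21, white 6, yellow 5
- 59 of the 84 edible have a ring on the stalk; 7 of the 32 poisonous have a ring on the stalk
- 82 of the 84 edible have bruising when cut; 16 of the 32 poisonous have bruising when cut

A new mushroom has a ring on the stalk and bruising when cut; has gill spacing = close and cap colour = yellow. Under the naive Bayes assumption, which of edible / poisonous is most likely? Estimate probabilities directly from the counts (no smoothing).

edible

edible: (84/116) × (29/84) × (17/84) × (59/84) × (82/84) ≈ 0.034691
poisonous: (32/116) × (16/32) × (5/32) × (7/32) × (16/32) ≈ 0.00235722
Highest score → edible.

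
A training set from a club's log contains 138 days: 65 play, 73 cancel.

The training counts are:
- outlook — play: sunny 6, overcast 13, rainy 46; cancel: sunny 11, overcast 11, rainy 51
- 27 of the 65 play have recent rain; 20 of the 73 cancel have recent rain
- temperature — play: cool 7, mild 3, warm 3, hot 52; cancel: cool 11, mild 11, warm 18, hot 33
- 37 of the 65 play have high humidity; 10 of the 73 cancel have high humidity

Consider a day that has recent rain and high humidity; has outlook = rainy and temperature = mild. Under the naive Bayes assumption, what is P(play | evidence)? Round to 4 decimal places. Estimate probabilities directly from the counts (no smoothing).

play: (65/138) × (46/65) × (27/65) × (3/65) × (37/65) ≈ 0.00363769
cancel: (73/138) × (51/73) × (20/73) × (11/73) × (10/73) ≈ 0.00208999
P(play | x) = 0.00363769 / 0.00572768 ≈ 0.6351

0.6351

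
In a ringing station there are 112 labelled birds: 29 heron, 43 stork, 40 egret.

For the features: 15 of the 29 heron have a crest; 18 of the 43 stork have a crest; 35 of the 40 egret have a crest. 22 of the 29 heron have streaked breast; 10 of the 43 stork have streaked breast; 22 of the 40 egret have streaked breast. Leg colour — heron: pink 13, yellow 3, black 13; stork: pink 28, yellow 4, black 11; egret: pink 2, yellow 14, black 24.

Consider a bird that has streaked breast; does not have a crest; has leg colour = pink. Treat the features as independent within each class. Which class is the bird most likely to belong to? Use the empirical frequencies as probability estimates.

heron: (29/112) × (14/29) × (22/29) × (13/29) ≈ 0.0425089
stork: (43/112) × (25/43) × (10/43) × (28/43) ≈ 0.0338021
egret: (40/112) × (5/40) × (22/40) × (2/40) ≈ 0.00122768
Highest score → heron.

heron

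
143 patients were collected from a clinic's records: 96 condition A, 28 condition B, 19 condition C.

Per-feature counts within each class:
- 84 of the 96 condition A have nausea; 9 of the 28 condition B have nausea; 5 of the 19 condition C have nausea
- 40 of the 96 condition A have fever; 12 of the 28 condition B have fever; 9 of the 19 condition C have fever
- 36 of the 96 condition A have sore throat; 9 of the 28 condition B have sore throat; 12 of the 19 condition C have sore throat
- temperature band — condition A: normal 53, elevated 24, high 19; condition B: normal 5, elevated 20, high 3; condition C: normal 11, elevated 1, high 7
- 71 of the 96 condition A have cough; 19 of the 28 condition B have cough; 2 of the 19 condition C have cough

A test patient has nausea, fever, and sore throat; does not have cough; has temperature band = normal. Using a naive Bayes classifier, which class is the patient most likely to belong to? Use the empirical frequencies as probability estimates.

condition A: (96/143) × (84/96) × (40/96) × (36/96) × (53/96) × (25/96) ≈ 0.0131958
condition B: (28/143) × (9/28) × (12/28) × (9/28) × (5/28) × (9/28) ≈ 0.000497635
condition C: (19/143) × (5/19) × (9/19) × (12/19) × (11/19) × (17/19) ≈ 0.00541857
Highest score → condition A.

condition A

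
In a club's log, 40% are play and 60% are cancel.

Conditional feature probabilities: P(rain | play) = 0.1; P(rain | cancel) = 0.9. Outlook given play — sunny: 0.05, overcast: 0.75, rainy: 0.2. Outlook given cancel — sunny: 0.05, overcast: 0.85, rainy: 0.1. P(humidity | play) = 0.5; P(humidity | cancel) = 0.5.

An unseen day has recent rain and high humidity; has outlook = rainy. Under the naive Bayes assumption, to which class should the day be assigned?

play: 0.4 × 0.1 × 0.2 × 0.5 = 0.004
cancel: 0.6 × 0.9 × 0.1 × 0.5 = 0.027
Highest score → cancel.

cancel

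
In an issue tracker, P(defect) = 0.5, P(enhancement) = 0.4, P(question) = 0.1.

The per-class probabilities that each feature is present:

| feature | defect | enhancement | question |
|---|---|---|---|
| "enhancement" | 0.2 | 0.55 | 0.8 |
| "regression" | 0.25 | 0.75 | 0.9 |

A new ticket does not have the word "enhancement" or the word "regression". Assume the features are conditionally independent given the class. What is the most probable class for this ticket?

defect: 0.5 × (1−0.2) × (1−0.25) = 0.3
enhancement: 0.4 × (1−0.55) × (1−0.75) = 0.045
question: 0.1 × (1−0.8) × (1−0.9) = 0.002
Highest score → defect.

defect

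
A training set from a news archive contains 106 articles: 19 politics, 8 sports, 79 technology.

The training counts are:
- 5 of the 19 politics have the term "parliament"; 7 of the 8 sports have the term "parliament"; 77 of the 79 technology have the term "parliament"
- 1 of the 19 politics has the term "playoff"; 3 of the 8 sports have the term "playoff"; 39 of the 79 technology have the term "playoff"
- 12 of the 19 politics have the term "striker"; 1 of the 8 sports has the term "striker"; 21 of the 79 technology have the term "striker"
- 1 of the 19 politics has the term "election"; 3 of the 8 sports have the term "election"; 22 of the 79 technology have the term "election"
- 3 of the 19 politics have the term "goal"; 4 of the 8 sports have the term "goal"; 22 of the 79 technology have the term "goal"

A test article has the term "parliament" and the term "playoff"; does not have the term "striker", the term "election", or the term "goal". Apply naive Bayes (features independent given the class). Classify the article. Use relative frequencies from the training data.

politics: (19/106) × (5/19) × (1/19) × (7/19) × (18/19) × (16/19) ≈ 0.000729693
sports: (8/106) × (7/8) × (3/8) × (7/8) × (5/8) × (4/8) ≈ 0.00677145
technology: (79/106) × (77/79) × (39/79) × (58/79) × (57/79) × (57/79) ≈ 0.137063
Highest score → technology.

technology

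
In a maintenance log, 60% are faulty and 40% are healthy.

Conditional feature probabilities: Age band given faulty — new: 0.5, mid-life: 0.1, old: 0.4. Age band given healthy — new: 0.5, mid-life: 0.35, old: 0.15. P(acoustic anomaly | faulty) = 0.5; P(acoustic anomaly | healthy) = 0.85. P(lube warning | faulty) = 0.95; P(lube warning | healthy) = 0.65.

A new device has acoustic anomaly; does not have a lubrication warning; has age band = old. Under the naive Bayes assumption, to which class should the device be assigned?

healthy

faulty: 0.6 × 0.4 × 0.5 × (1−0.95) = 0.006
healthy: 0.4 × 0.15 × 0.85 × (1−0.65) = 0.01785
Highest score → healthy.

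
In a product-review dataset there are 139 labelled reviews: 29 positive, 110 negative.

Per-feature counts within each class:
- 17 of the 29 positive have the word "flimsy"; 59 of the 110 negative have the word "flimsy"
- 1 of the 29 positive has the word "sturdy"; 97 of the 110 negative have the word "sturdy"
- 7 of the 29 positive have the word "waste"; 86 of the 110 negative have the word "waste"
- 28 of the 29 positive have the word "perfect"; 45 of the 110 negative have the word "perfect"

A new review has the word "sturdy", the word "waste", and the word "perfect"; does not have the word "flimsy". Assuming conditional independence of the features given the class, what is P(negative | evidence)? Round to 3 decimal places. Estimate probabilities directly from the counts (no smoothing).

positive: (29/139) × (12/29) × (1/29) × (7/29) × (28/29) ≈ 0.000693791
negative: (110/139) × (51/110) × (97/110) × (86/110) × (45/110) ≈ 0.103481
P(negative | x) = 0.103481 / 0.104174791 ≈ 0.993

0.993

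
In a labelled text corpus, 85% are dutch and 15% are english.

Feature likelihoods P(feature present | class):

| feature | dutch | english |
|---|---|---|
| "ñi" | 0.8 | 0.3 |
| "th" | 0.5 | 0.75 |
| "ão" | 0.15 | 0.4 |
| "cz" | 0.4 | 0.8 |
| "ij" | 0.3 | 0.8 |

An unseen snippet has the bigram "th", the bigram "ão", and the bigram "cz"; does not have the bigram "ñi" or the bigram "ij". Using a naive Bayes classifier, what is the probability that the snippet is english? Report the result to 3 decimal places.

0.585

dutch: 0.85 × (1−0.8) × 0.5 × 0.15 × 0.4 × (1−0.3) = 0.00357
english: 0.15 × (1−0.3) × 0.75 × 0.4 × 0.8 × (1−0.8) = 0.00504
P(english | x) = 0.00504 / 0.00861 ≈ 0.585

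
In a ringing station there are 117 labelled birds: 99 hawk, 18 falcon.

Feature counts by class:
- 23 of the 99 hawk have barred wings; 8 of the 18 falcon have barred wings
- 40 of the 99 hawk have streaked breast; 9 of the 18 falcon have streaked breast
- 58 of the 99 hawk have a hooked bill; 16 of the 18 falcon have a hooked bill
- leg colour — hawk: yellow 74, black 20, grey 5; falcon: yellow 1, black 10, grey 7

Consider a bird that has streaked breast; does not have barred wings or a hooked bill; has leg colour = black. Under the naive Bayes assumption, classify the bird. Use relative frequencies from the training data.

hawk

hawk: (99/117) × (76/99) × (40/99) × (41/99) × (20/99) ≈ 0.0219582
falcon: (18/117) × (10/18) × (9/18) × (2/18) × (10/18) ≈ 0.00263797
Highest score → hawk.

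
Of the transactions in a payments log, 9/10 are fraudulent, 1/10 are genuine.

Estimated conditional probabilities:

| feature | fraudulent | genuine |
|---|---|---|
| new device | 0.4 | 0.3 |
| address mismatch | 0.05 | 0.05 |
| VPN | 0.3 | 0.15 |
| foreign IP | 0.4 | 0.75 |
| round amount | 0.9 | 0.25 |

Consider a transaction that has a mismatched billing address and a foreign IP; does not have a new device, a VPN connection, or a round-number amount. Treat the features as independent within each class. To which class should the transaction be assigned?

fraudulent: 0.9 × (1−0.4) × 0.05 × (1−0.3) × 0.4 × (1−0.9) = 0.000756
genuine: 0.1 × (1−0.3) × 0.05 × (1−0.15) × 0.75 × (1−0.25) = 0.0016734375
Highest score → genuine.

genuine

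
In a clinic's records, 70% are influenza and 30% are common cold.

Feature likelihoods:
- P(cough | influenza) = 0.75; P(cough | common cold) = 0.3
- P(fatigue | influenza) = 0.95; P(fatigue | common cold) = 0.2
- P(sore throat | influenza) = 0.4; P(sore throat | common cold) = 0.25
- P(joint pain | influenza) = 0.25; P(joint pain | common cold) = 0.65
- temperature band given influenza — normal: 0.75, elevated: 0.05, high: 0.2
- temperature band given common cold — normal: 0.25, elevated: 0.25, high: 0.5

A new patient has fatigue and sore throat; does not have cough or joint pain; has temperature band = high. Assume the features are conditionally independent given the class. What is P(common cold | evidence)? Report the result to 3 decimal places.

influenza: 0.7 × (1−0.75) × 0.95 × 0.4 × (1−0.25) × 0.2 = 0.009975
common cold: 0.3 × (1−0.3) × 0.2 × 0.25 × (1−0.65) × 0.5 = 0.0018375
P(common cold | x) = 0.0018375 / 0.0118125 ≈ 0.156

0.156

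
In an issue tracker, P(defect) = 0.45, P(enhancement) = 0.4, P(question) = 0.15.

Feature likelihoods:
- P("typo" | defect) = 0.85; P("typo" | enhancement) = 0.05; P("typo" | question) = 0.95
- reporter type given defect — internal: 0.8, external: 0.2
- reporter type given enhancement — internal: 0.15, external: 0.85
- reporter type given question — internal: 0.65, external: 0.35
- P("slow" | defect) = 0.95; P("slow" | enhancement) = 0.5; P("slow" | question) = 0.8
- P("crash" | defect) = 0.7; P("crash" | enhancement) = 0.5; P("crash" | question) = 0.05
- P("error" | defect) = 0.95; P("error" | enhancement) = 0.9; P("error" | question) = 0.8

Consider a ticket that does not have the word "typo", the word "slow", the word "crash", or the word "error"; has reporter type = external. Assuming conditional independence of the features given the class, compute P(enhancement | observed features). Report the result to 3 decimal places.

defect: 0.45 × (1−0.85) × 0.2 × (1−0.95) × (1−0.7) × (1−0.95) = 0.000010125
enhancement: 0.4 × (1−0.05) × 0.85 × (1−0.5) × (1−0.5) × (1−0.9) = 0.008075
question: 0.15 × (1−0.95) × 0.35 × (1−0.8) × (1−0.05) × (1−0.8) = 0.00009975
P(enhancement | x) = 0.008075 / 0.008184875 ≈ 0.987

0.987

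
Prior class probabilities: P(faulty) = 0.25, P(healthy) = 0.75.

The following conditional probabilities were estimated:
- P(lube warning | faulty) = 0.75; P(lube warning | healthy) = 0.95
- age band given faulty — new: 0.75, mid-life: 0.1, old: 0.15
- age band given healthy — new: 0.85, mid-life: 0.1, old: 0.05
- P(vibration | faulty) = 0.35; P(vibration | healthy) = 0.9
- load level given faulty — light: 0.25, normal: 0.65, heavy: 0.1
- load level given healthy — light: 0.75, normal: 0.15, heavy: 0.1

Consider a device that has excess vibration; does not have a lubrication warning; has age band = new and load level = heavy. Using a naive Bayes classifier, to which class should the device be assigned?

faulty: 0.25 × (1−0.75) × 0.75 × 0.35 × 0.1 = 0.001640625
healthy: 0.75 × (1−0.95) × 0.85 × 0.9 × 0.1 = 0.00286875
Highest score → healthy.

healthy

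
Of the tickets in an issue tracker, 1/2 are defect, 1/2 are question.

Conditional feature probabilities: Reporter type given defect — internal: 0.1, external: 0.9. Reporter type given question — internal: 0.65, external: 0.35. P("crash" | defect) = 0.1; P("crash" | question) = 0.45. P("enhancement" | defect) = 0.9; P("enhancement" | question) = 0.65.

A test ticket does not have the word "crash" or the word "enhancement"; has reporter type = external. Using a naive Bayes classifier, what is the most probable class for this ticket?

defect: 0.5 × 0.9 × (1−0.1) × (1−0.9) = 0.0405
question: 0.5 × 0.35 × (1−0.45) × (1−0.65) = 0.0336875
Highest score → defect.

defect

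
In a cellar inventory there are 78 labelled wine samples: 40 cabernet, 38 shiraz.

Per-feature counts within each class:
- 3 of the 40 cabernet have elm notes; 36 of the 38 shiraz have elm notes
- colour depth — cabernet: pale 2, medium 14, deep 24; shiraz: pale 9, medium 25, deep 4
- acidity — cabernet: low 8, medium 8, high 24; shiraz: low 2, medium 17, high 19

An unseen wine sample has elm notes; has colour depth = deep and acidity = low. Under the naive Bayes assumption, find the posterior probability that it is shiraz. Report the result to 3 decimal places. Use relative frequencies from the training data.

cabernet: (40/78) × (3/40) × (24/40) × (8/40) ≈ 0.00461538
shiraz: (38/78) × (36/38) × (4/38) × (2/38) ≈ 0.002557
P(shiraz | x) = 0.002557 / 0.00717238 ≈ 0.357

0.357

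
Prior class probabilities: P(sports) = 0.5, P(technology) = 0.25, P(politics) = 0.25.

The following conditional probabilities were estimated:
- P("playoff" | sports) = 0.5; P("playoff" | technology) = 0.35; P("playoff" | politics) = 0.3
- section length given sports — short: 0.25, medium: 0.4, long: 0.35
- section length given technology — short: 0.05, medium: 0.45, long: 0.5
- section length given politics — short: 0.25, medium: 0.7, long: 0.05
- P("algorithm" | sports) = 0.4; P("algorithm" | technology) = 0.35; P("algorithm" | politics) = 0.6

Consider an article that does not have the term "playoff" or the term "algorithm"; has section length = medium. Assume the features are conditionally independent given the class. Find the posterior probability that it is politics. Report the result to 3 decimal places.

sports: 0.5 × (1−0.5) × 0.4 × (1−0.4) = 0.06
technology: 0.25 × (1−0.35) × 0.45 × (1−0.35) = 0.04753125
politics: 0.25 × (1−0.3) × 0.7 × (1−0.6) = 0.049
P(politics | x) = 0.049 / 0.15653125 ≈ 0.313

0.313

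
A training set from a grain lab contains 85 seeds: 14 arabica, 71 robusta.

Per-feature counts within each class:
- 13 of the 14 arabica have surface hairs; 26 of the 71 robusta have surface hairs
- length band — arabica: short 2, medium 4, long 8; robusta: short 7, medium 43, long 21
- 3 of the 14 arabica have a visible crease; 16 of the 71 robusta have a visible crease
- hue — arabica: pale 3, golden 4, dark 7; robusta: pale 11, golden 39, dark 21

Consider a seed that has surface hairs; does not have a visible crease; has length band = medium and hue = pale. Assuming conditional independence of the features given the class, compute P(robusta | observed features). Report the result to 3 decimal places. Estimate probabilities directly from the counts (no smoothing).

arabica: (14/85) × (13/14) × (4/14) × (11/14) × (3/14) ≈ 0.00735723
robusta: (71/85) × (26/71) × (43/71) × (55/71) × (11/71) ≈ 0.0222333
P(robusta | x) = 0.0222333 / 0.02959053 ≈ 0.751

0.751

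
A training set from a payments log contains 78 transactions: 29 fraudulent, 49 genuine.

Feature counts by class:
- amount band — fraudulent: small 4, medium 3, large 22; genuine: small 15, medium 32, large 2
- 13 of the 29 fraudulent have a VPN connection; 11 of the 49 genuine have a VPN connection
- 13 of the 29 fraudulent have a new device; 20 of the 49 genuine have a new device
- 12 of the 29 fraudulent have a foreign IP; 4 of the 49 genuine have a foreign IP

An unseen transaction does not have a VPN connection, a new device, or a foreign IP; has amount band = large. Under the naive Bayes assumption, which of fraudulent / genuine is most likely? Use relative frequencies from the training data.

fraudulent

fraudulent: (29/78) × (22/29) × (16/29) × (16/29) × (17/29) ≈ 0.0503295
genuine: (49/78) × (2/49) × (38/49) × (29/49) × (45/49) ≈ 0.0108079
Highest score → fraudulent.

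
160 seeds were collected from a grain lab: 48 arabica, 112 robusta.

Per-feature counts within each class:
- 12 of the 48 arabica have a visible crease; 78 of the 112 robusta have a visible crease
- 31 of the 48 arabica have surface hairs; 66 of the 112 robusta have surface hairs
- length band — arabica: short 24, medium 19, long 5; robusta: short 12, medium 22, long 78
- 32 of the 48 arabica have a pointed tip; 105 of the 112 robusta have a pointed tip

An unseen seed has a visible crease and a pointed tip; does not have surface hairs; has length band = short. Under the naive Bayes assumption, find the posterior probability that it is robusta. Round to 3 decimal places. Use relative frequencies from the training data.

arabica: (48/160) × (12/48) × (17/48) × (24/48) × (32/48) ≈ 0.00885417
robusta: (112/160) × (78/112) × (46/112) × (12/112) × (105/112) ≈ 0.0201117
P(robusta | x) = 0.0201117 / 0.02896587 ≈ 0.694

0.694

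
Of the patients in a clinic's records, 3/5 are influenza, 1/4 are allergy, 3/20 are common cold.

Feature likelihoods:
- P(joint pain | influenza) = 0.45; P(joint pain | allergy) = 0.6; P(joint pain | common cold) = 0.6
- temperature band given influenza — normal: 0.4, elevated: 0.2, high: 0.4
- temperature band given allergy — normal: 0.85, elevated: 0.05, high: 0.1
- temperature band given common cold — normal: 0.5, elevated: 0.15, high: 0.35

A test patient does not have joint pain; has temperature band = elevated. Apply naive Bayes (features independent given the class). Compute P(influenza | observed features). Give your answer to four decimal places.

influenza: 0.6 × (1−0.45) × 0.2 = 0.066
allergy: 0.25 × (1−0.6) × 0.05 = 0.005
common cold: 0.15 × (1−0.6) × 0.15 = 0.009
P(influenza | x) = 0.066 / 0.08 ≈ 0.8250

0.8250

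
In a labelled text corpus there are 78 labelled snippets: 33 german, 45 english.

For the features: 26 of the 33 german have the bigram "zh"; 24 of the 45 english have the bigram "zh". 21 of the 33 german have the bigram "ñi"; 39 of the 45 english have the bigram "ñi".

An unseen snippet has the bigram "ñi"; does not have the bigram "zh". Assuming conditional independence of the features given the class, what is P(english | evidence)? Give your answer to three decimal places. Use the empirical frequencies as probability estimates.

0.803

german: (33/78) × (7/33) × (21/33) ≈ 0.0571096
english: (45/78) × (21/45) × (39/45) ≈ 0.233333
P(english | x) = 0.233333 / 0.2904426 ≈ 0.803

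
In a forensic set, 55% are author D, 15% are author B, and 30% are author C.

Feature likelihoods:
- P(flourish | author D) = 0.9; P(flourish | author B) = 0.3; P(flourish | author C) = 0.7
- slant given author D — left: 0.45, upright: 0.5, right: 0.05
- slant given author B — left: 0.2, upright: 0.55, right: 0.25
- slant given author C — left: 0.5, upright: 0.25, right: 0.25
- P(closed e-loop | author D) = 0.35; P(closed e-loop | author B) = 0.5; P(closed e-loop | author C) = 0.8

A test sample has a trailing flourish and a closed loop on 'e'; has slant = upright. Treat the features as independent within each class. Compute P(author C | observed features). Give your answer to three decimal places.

author D: 0.55 × 0.9 × 0.5 × 0.35 = 0.086625
author B: 0.15 × 0.3 × 0.55 × 0.5 = 0.012375
author C: 0.3 × 0.7 × 0.25 × 0.8 = 0.042
P(author C | x) = 0.042 / 0.141 ≈ 0.298

0.298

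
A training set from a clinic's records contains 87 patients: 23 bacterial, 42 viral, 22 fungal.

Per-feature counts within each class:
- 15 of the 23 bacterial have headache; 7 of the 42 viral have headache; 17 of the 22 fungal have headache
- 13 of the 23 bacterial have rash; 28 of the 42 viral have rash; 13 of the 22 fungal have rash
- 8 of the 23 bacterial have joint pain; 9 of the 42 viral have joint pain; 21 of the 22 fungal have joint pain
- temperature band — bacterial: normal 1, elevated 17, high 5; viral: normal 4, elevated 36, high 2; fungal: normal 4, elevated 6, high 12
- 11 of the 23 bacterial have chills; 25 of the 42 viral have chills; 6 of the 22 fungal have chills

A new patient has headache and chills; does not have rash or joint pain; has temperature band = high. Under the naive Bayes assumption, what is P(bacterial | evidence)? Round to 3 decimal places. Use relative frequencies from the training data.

0.817

bacterial: (23/87) × (15/23) × (10/23) × (15/23) × (5/23) × (11/23) ≈ 0.00508294
viral: (42/87) × (7/42) × (14/42) × (33/42) × (2/42) × (25/42) ≈ 0.000597302
fungal: (22/87) × (17/22) × (9/22) × (1/22) × (12/22) × (6/22) ≈ 0.000540523
P(bacterial | x) = 0.00508294 / 0.006220765 ≈ 0.817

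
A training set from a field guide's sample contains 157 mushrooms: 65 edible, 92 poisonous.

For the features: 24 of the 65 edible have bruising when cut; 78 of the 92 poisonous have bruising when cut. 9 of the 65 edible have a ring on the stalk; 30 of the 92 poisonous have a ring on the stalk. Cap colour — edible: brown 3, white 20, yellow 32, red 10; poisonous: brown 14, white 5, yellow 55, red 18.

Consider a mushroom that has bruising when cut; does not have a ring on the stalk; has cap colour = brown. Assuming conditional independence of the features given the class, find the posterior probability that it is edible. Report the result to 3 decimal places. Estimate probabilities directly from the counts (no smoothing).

0.107

edible: (65/157) × (24/65) × (56/65) × (3/65) ≈ 0.00607847
poisonous: (92/157) × (78/92) × (62/92) × (14/92) ≈ 0.0509494
P(edible | x) = 0.00607847 / 0.05702787 ≈ 0.107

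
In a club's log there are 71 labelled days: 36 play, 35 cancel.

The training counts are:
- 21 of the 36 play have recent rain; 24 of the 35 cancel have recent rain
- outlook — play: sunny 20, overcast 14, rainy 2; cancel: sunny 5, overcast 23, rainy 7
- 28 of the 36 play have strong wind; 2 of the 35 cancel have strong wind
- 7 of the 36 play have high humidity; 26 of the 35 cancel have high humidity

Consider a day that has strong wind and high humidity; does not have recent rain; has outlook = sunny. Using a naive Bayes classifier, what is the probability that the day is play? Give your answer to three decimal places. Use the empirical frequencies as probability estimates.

0.950

play: (36/71) × (15/36) × (20/36) × (28/36) × (7/36) ≈ 0.0177505
cancel: (35/71) × (11/35) × (5/35) × (2/35) × (26/35) ≈ 0.000939515
P(play | x) = 0.0177505 / 0.018690015 ≈ 0.950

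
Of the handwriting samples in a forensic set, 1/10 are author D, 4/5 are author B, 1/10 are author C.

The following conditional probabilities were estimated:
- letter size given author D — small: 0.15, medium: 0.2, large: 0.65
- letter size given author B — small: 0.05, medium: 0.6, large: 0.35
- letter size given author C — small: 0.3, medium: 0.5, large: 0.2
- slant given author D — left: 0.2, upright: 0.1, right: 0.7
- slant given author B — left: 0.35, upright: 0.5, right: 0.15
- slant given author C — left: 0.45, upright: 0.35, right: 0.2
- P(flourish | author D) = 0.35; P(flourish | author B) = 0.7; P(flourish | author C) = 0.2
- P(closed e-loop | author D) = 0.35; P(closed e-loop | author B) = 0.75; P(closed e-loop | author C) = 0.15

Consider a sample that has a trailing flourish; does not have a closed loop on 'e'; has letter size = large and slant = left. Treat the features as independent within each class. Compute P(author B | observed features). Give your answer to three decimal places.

author D: 0.1 × 0.65 × 0.2 × 0.35 × (1−0.35) = 0.0029575
author B: 0.8 × 0.35 × 0.35 × 0.7 × (1−0.75) = 0.01715
author C: 0.1 × 0.2 × 0.45 × 0.2 × (1−0.15) = 0.00153
P(author B | x) = 0.01715 / 0.0216375 ≈ 0.793

0.793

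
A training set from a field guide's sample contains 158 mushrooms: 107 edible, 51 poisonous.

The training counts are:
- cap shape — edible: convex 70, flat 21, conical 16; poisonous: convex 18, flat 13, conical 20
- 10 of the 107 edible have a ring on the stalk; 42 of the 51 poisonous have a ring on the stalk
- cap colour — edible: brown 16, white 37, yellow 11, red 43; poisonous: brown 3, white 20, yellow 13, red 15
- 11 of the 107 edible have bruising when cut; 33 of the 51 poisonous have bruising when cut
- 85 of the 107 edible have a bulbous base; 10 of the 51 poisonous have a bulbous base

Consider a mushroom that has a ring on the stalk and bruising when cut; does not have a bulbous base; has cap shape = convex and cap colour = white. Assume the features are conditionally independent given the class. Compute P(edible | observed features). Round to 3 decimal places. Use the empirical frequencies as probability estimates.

edible: (107/158) × (70/107) × (10/107) × (37/107) × (11/107) × (22/107) ≈ 0.000302638
poisonous: (51/158) × (18/51) × (42/51) × (20/51) × (33/51) × (41/51) ≈ 0.0191387
P(edible | x) = 0.000302638 / 0.019441338 ≈ 0.016

0.016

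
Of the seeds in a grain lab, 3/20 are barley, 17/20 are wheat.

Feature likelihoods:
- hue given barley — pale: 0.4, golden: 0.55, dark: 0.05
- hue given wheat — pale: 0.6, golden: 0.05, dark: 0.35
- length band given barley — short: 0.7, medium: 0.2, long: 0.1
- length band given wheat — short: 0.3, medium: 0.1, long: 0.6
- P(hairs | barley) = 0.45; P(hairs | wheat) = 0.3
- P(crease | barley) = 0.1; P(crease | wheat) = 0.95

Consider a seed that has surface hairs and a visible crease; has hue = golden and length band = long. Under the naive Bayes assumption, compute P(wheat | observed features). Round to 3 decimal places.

barley: 0.15 × 0.55 × 0.1 × 0.45 × 0.1 = 0.00037125
wheat: 0.85 × 0.05 × 0.6 × 0.3 × 0.95 = 0.0072675
P(wheat | x) = 0.0072675 / 0.00763875 ≈ 0.951

0.951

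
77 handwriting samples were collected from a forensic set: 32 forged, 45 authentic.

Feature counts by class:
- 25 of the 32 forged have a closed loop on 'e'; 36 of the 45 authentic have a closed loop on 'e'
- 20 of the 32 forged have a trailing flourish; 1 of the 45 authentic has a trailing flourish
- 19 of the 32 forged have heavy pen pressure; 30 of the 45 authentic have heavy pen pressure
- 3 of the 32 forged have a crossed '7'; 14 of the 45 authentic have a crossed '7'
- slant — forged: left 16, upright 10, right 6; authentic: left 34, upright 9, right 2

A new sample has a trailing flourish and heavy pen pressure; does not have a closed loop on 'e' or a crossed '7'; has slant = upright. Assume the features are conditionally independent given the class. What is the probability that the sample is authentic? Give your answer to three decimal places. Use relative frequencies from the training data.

0.024

forged: (32/77) × (7/32) × (20/32) × (19/32) × (29/32) × (10/32) ≈ 0.00955408
authentic: (45/77) × (9/45) × (1/45) × (30/45) × (31/45) × (9/45) ≈ 0.000238576
P(authentic | x) = 0.000238576 / 0.009792656 ≈ 0.024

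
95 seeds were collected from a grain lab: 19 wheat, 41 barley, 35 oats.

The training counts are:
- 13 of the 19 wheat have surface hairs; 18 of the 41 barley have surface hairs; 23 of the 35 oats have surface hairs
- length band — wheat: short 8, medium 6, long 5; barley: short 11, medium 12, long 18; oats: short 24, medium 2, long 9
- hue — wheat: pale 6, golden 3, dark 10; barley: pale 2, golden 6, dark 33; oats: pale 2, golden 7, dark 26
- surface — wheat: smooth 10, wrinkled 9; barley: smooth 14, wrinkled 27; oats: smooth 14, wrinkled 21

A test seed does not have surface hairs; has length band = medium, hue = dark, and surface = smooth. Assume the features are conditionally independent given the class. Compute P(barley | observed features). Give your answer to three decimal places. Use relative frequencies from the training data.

wheat: (19/95) × (6/19) × (6/19) × (10/19) × (10/19) ≈ 0.00552482
barley: (41/95) × (23/41) × (12/41) × (33/41) × (14/41) ≈ 0.0194749
oats: (35/95) × (12/35) × (2/35) × (26/35) × (14/35) ≈ 0.00214479
P(barley | x) = 0.0194749 / 0.02714451 ≈ 0.717

0.717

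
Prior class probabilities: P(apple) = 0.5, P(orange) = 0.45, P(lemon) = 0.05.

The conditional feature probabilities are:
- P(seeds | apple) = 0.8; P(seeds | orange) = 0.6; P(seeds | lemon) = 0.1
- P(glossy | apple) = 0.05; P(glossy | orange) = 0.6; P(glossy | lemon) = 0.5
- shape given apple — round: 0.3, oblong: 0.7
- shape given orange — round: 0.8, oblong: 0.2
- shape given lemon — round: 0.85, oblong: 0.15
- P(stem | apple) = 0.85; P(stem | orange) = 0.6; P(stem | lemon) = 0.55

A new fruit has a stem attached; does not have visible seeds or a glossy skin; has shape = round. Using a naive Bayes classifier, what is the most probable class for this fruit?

orange

apple: 0.5 × (1−0.8) × (1−0.05) × 0.3 × 0.85 = 0.024225
orange: 0.45 × (1−0.6) × (1−0.6) × 0.8 × 0.6 = 0.03456
lemon: 0.05 × (1−0.1) × (1−0.5) × 0.85 × 0.55 = 0.01051875
Highest score → orange.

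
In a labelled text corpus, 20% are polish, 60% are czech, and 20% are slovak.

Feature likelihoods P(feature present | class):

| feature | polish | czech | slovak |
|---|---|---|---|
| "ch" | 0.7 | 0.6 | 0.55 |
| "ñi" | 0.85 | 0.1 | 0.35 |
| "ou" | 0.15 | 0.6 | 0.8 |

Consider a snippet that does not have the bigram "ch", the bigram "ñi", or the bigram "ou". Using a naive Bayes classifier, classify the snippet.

czech

polish: 0.2 × (1−0.7) × (1−0.85) × (1−0.15) = 0.00765
czech: 0.6 × (1−0.6) × (1−0.1) × (1−0.6) = 0.0864
slovak: 0.2 × (1−0.55) × (1−0.35) × (1−0.8) = 0.0117
Highest score → czech.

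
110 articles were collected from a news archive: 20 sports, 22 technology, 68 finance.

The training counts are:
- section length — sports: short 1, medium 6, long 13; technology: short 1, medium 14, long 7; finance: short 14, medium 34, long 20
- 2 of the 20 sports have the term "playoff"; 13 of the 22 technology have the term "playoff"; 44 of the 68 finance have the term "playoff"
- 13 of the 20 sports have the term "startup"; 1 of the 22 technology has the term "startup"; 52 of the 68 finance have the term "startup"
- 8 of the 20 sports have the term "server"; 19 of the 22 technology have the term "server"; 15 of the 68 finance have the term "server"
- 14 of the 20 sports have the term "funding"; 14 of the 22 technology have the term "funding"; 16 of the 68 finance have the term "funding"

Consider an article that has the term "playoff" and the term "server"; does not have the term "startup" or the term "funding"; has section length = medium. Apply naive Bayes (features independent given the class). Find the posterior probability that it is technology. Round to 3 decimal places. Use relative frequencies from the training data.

sports: (20/110) × (6/20) × (2/20) × (7/20) × (8/20) × (6/20) ≈ 0.000229091
technology: (22/110) × (14/22) × (13/22) × (21/22) × (19/22) × (8/22) ≈ 0.022545
finance: (68/110) × (34/68) × (44/68) × (16/68) × (15/68) × (52/68) ≈ 0.00793812
P(technology | x) = 0.022545 / 0.030712211 ≈ 0.734

0.734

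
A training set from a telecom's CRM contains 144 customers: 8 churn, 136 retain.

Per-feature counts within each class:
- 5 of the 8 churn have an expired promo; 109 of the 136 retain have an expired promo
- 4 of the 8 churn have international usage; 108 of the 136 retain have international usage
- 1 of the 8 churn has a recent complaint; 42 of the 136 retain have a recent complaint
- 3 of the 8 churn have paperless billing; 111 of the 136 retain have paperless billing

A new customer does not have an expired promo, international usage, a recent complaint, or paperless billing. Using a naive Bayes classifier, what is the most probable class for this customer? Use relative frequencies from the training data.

churn: (8/144) × (3/8) × (4/8) × (7/8) × (5/8) ≈ 0.00569661
retain: (136/144) × (27/136) × (28/136) × (94/136) × (25/136) ≈ 0.00490468
Highest score → churn.

churn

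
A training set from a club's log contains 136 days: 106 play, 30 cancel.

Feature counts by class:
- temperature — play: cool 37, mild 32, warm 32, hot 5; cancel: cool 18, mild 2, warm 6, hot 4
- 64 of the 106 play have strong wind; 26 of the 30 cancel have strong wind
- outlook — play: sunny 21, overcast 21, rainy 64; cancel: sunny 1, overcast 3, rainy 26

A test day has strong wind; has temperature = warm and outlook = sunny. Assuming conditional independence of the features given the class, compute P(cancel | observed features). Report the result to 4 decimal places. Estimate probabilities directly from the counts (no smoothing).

0.0433

play: (106/136) × (32/106) × (64/106) × (21/106) ≈ 0.0281448
cancel: (30/136) × (6/30) × (26/30) × (1/30) ≈ 0.00127451
P(cancel | x) = 0.00127451 / 0.02941931 ≈ 0.0433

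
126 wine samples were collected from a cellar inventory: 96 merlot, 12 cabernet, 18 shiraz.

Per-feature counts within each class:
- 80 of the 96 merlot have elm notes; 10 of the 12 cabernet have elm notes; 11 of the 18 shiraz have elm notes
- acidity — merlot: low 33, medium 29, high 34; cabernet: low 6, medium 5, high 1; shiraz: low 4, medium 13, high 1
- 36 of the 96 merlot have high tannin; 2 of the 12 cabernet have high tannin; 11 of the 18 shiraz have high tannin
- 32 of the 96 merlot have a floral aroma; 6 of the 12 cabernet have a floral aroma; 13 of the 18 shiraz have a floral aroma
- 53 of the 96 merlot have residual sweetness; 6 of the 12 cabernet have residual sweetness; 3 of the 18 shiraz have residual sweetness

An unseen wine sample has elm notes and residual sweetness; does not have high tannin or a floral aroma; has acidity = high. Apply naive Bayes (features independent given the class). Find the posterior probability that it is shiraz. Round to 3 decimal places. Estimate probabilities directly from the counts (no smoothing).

merlot: (96/126) × (80/96) × (34/96) × (60/96) × (64/96) × (53/96) ≈ 0.0517274
cabernet: (12/126) × (10/12) × (1/12) × (10/12) × (6/12) × (6/12) ≈ 0.00137787
shiraz: (18/126) × (11/18) × (1/18) × (7/18) × (5/18) × (3/18) ≈ 0.0000873215
P(shiraz | x) = 0.0000873215 / 0.0531925915 ≈ 0.002

0.002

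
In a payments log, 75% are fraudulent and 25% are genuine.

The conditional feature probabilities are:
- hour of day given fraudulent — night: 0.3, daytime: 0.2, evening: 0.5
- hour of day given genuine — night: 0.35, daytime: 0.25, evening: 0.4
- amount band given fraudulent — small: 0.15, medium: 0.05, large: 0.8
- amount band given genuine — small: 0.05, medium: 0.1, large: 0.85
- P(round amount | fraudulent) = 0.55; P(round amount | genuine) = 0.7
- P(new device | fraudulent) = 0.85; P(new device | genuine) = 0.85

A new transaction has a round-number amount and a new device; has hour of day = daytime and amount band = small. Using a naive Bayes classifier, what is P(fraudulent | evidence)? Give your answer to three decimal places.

fraudulent: 0.75 × 0.2 × 0.15 × 0.55 × 0.85 = 0.01051875
genuine: 0.25 × 0.25 × 0.05 × 0.7 × 0.85 = 0.001859375
P(fraudulent | x) = 0.01051875 / 0.012378125 ≈ 0.850

0.850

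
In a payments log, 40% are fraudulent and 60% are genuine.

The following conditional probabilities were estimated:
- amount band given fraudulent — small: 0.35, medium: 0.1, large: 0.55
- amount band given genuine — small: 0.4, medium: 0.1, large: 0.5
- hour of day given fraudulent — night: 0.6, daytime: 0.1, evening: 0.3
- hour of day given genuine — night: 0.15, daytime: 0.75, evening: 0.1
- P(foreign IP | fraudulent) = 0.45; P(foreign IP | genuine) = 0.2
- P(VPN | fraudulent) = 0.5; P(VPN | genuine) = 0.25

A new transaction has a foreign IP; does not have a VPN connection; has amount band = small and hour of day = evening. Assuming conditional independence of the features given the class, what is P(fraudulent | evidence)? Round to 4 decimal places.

fraudulent: 0.4 × 0.35 × 0.3 × 0.45 × (1−0.5) = 0.00945
genuine: 0.6 × 0.4 × 0.1 × 0.2 × (1−0.25) = 0.0036
P(fraudulent | x) = 0.00945 / 0.01305 ≈ 0.7241

0.7241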